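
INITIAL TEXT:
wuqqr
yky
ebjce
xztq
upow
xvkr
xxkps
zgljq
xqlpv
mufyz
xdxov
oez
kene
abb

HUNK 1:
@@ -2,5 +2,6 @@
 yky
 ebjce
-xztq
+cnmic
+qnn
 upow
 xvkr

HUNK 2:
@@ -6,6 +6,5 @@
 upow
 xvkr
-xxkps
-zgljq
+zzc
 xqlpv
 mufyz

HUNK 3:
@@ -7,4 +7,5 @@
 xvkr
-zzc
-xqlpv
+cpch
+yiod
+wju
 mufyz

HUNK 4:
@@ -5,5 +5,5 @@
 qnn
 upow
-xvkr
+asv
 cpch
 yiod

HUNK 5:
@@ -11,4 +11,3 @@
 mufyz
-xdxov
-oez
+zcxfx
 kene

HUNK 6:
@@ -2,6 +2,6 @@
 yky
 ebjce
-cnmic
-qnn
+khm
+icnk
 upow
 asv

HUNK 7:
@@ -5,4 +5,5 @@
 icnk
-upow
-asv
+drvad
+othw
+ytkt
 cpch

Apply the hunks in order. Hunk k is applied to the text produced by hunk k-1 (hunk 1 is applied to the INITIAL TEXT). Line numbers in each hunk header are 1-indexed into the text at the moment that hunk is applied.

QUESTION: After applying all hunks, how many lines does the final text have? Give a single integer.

Hunk 1: at line 2 remove [xztq] add [cnmic,qnn] -> 15 lines: wuqqr yky ebjce cnmic qnn upow xvkr xxkps zgljq xqlpv mufyz xdxov oez kene abb
Hunk 2: at line 6 remove [xxkps,zgljq] add [zzc] -> 14 lines: wuqqr yky ebjce cnmic qnn upow xvkr zzc xqlpv mufyz xdxov oez kene abb
Hunk 3: at line 7 remove [zzc,xqlpv] add [cpch,yiod,wju] -> 15 lines: wuqqr yky ebjce cnmic qnn upow xvkr cpch yiod wju mufyz xdxov oez kene abb
Hunk 4: at line 5 remove [xvkr] add [asv] -> 15 lines: wuqqr yky ebjce cnmic qnn upow asv cpch yiod wju mufyz xdxov oez kene abb
Hunk 5: at line 11 remove [xdxov,oez] add [zcxfx] -> 14 lines: wuqqr yky ebjce cnmic qnn upow asv cpch yiod wju mufyz zcxfx kene abb
Hunk 6: at line 2 remove [cnmic,qnn] add [khm,icnk] -> 14 lines: wuqqr yky ebjce khm icnk upow asv cpch yiod wju mufyz zcxfx kene abb
Hunk 7: at line 5 remove [upow,asv] add [drvad,othw,ytkt] -> 15 lines: wuqqr yky ebjce khm icnk drvad othw ytkt cpch yiod wju mufyz zcxfx kene abb
Final line count: 15

Answer: 15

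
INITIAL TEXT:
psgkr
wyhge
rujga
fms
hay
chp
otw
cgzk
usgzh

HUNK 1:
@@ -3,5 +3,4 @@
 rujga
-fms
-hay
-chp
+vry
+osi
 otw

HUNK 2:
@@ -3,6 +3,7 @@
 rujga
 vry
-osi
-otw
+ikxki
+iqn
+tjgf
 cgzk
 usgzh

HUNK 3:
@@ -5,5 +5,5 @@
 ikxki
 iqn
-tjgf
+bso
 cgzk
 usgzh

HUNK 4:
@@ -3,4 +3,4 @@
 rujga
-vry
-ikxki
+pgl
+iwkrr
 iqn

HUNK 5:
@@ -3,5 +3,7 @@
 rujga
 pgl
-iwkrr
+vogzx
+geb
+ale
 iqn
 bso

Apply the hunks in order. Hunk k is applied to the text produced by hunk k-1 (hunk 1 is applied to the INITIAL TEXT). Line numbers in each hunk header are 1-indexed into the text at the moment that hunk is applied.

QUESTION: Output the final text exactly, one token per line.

Answer: psgkr
wyhge
rujga
pgl
vogzx
geb
ale
iqn
bso
cgzk
usgzh

Derivation:
Hunk 1: at line 3 remove [fms,hay,chp] add [vry,osi] -> 8 lines: psgkr wyhge rujga vry osi otw cgzk usgzh
Hunk 2: at line 3 remove [osi,otw] add [ikxki,iqn,tjgf] -> 9 lines: psgkr wyhge rujga vry ikxki iqn tjgf cgzk usgzh
Hunk 3: at line 5 remove [tjgf] add [bso] -> 9 lines: psgkr wyhge rujga vry ikxki iqn bso cgzk usgzh
Hunk 4: at line 3 remove [vry,ikxki] add [pgl,iwkrr] -> 9 lines: psgkr wyhge rujga pgl iwkrr iqn bso cgzk usgzh
Hunk 5: at line 3 remove [iwkrr] add [vogzx,geb,ale] -> 11 lines: psgkr wyhge rujga pgl vogzx geb ale iqn bso cgzk usgzh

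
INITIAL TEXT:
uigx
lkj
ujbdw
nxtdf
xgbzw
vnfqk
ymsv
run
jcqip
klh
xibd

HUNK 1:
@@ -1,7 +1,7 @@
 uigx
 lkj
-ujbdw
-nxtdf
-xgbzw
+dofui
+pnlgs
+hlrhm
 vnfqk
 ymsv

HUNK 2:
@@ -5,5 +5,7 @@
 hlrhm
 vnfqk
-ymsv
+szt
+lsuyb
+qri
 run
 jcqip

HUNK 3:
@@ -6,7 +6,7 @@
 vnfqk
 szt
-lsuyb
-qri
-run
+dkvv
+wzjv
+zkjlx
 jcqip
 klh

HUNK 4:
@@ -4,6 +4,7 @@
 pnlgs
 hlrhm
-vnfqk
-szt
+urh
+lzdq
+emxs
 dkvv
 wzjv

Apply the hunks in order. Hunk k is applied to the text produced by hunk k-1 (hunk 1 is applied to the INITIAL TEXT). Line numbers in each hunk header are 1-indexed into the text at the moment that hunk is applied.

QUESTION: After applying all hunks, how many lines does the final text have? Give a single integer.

Hunk 1: at line 1 remove [ujbdw,nxtdf,xgbzw] add [dofui,pnlgs,hlrhm] -> 11 lines: uigx lkj dofui pnlgs hlrhm vnfqk ymsv run jcqip klh xibd
Hunk 2: at line 5 remove [ymsv] add [szt,lsuyb,qri] -> 13 lines: uigx lkj dofui pnlgs hlrhm vnfqk szt lsuyb qri run jcqip klh xibd
Hunk 3: at line 6 remove [lsuyb,qri,run] add [dkvv,wzjv,zkjlx] -> 13 lines: uigx lkj dofui pnlgs hlrhm vnfqk szt dkvv wzjv zkjlx jcqip klh xibd
Hunk 4: at line 4 remove [vnfqk,szt] add [urh,lzdq,emxs] -> 14 lines: uigx lkj dofui pnlgs hlrhm urh lzdq emxs dkvv wzjv zkjlx jcqip klh xibd
Final line count: 14

Answer: 14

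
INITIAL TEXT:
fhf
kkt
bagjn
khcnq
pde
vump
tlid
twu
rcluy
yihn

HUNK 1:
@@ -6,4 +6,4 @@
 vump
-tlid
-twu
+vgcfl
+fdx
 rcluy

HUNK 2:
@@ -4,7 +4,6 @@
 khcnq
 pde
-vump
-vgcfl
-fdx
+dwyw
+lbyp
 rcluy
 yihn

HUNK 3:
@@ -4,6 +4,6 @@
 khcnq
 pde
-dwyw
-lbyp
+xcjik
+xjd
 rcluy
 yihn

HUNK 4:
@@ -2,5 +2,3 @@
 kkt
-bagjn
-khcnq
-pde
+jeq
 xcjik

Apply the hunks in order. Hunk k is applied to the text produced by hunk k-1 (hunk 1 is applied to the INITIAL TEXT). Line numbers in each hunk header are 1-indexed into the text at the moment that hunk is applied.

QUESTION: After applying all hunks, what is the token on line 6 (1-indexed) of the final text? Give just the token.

Hunk 1: at line 6 remove [tlid,twu] add [vgcfl,fdx] -> 10 lines: fhf kkt bagjn khcnq pde vump vgcfl fdx rcluy yihn
Hunk 2: at line 4 remove [vump,vgcfl,fdx] add [dwyw,lbyp] -> 9 lines: fhf kkt bagjn khcnq pde dwyw lbyp rcluy yihn
Hunk 3: at line 4 remove [dwyw,lbyp] add [xcjik,xjd] -> 9 lines: fhf kkt bagjn khcnq pde xcjik xjd rcluy yihn
Hunk 4: at line 2 remove [bagjn,khcnq,pde] add [jeq] -> 7 lines: fhf kkt jeq xcjik xjd rcluy yihn
Final line 6: rcluy

Answer: rcluy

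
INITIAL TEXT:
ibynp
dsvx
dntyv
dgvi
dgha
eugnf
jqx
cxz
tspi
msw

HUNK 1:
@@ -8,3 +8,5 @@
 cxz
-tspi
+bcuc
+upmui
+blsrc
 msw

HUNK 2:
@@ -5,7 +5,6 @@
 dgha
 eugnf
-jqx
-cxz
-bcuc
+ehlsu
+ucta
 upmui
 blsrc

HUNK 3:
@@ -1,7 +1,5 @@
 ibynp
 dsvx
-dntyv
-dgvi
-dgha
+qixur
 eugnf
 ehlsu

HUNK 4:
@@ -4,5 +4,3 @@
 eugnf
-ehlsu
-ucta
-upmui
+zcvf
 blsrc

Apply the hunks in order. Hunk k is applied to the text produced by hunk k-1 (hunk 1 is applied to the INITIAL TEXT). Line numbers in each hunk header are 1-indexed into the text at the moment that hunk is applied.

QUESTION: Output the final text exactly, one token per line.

Answer: ibynp
dsvx
qixur
eugnf
zcvf
blsrc
msw

Derivation:
Hunk 1: at line 8 remove [tspi] add [bcuc,upmui,blsrc] -> 12 lines: ibynp dsvx dntyv dgvi dgha eugnf jqx cxz bcuc upmui blsrc msw
Hunk 2: at line 5 remove [jqx,cxz,bcuc] add [ehlsu,ucta] -> 11 lines: ibynp dsvx dntyv dgvi dgha eugnf ehlsu ucta upmui blsrc msw
Hunk 3: at line 1 remove [dntyv,dgvi,dgha] add [qixur] -> 9 lines: ibynp dsvx qixur eugnf ehlsu ucta upmui blsrc msw
Hunk 4: at line 4 remove [ehlsu,ucta,upmui] add [zcvf] -> 7 lines: ibynp dsvx qixur eugnf zcvf blsrc msw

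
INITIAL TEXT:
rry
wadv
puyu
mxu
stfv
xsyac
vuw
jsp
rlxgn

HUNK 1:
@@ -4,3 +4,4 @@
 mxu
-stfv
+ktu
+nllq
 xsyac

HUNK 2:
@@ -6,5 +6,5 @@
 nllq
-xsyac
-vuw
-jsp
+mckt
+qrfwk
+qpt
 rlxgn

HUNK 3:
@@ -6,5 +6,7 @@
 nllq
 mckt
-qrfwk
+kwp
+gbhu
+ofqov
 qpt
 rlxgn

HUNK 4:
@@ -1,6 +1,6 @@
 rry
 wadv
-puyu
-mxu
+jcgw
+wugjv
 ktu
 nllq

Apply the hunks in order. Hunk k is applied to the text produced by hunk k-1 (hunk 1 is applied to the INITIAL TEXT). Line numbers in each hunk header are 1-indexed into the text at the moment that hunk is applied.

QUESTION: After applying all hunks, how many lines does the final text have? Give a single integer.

Hunk 1: at line 4 remove [stfv] add [ktu,nllq] -> 10 lines: rry wadv puyu mxu ktu nllq xsyac vuw jsp rlxgn
Hunk 2: at line 6 remove [xsyac,vuw,jsp] add [mckt,qrfwk,qpt] -> 10 lines: rry wadv puyu mxu ktu nllq mckt qrfwk qpt rlxgn
Hunk 3: at line 6 remove [qrfwk] add [kwp,gbhu,ofqov] -> 12 lines: rry wadv puyu mxu ktu nllq mckt kwp gbhu ofqov qpt rlxgn
Hunk 4: at line 1 remove [puyu,mxu] add [jcgw,wugjv] -> 12 lines: rry wadv jcgw wugjv ktu nllq mckt kwp gbhu ofqov qpt rlxgn
Final line count: 12

Answer: 12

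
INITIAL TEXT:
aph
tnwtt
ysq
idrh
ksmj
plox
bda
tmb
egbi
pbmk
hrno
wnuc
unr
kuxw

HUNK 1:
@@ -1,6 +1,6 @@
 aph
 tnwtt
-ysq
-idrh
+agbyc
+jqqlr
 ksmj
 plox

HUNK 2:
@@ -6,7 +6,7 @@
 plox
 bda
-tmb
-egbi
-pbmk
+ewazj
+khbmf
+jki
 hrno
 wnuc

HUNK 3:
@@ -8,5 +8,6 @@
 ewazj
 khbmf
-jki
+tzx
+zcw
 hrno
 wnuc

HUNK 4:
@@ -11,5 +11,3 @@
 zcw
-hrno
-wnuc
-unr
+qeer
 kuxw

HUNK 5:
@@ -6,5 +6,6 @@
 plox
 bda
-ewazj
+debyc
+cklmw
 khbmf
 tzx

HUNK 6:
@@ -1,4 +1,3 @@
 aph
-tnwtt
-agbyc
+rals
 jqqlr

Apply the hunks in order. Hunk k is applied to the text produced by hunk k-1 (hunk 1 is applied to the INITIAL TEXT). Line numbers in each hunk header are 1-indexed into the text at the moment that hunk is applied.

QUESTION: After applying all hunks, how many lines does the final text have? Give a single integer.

Hunk 1: at line 1 remove [ysq,idrh] add [agbyc,jqqlr] -> 14 lines: aph tnwtt agbyc jqqlr ksmj plox bda tmb egbi pbmk hrno wnuc unr kuxw
Hunk 2: at line 6 remove [tmb,egbi,pbmk] add [ewazj,khbmf,jki] -> 14 lines: aph tnwtt agbyc jqqlr ksmj plox bda ewazj khbmf jki hrno wnuc unr kuxw
Hunk 3: at line 8 remove [jki] add [tzx,zcw] -> 15 lines: aph tnwtt agbyc jqqlr ksmj plox bda ewazj khbmf tzx zcw hrno wnuc unr kuxw
Hunk 4: at line 11 remove [hrno,wnuc,unr] add [qeer] -> 13 lines: aph tnwtt agbyc jqqlr ksmj plox bda ewazj khbmf tzx zcw qeer kuxw
Hunk 5: at line 6 remove [ewazj] add [debyc,cklmw] -> 14 lines: aph tnwtt agbyc jqqlr ksmj plox bda debyc cklmw khbmf tzx zcw qeer kuxw
Hunk 6: at line 1 remove [tnwtt,agbyc] add [rals] -> 13 lines: aph rals jqqlr ksmj plox bda debyc cklmw khbmf tzx zcw qeer kuxw
Final line count: 13

Answer: 13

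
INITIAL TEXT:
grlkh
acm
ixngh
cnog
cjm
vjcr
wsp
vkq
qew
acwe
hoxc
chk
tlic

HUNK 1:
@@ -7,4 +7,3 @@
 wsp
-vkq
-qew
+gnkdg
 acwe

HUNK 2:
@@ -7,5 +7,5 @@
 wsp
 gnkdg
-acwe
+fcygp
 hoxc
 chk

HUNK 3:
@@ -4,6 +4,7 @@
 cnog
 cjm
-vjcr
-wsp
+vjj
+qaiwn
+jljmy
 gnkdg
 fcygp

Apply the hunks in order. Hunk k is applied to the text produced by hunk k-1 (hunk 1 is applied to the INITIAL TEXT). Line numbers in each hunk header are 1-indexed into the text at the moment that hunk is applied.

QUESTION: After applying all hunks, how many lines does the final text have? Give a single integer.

Answer: 13

Derivation:
Hunk 1: at line 7 remove [vkq,qew] add [gnkdg] -> 12 lines: grlkh acm ixngh cnog cjm vjcr wsp gnkdg acwe hoxc chk tlic
Hunk 2: at line 7 remove [acwe] add [fcygp] -> 12 lines: grlkh acm ixngh cnog cjm vjcr wsp gnkdg fcygp hoxc chk tlic
Hunk 3: at line 4 remove [vjcr,wsp] add [vjj,qaiwn,jljmy] -> 13 lines: grlkh acm ixngh cnog cjm vjj qaiwn jljmy gnkdg fcygp hoxc chk tlic
Final line count: 13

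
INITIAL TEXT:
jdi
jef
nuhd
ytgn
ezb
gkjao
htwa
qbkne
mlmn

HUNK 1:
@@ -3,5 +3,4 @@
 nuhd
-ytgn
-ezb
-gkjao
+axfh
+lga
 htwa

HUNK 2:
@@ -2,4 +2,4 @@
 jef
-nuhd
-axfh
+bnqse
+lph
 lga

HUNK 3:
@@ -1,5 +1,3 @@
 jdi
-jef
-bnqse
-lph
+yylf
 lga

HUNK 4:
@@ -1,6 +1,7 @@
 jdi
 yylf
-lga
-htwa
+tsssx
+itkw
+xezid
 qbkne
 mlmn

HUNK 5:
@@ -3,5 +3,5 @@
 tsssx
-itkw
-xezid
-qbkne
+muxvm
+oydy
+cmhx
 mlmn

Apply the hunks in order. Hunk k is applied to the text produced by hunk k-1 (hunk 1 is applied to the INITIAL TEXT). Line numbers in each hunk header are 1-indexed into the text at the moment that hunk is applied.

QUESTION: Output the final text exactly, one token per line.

Hunk 1: at line 3 remove [ytgn,ezb,gkjao] add [axfh,lga] -> 8 lines: jdi jef nuhd axfh lga htwa qbkne mlmn
Hunk 2: at line 2 remove [nuhd,axfh] add [bnqse,lph] -> 8 lines: jdi jef bnqse lph lga htwa qbkne mlmn
Hunk 3: at line 1 remove [jef,bnqse,lph] add [yylf] -> 6 lines: jdi yylf lga htwa qbkne mlmn
Hunk 4: at line 1 remove [lga,htwa] add [tsssx,itkw,xezid] -> 7 lines: jdi yylf tsssx itkw xezid qbkne mlmn
Hunk 5: at line 3 remove [itkw,xezid,qbkne] add [muxvm,oydy,cmhx] -> 7 lines: jdi yylf tsssx muxvm oydy cmhx mlmn

Answer: jdi
yylf
tsssx
muxvm
oydy
cmhx
mlmn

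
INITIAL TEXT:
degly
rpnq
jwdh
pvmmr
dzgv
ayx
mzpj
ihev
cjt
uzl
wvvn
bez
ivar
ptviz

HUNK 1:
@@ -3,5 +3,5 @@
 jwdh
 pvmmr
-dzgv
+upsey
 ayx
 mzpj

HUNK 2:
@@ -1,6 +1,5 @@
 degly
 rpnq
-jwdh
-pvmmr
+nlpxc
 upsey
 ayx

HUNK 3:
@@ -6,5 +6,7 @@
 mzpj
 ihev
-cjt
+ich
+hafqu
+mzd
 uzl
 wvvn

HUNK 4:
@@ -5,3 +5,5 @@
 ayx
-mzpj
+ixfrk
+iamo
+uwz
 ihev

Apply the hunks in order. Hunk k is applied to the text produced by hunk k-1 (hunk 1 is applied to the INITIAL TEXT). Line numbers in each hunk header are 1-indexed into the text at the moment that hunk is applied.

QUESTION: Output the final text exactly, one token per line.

Hunk 1: at line 3 remove [dzgv] add [upsey] -> 14 lines: degly rpnq jwdh pvmmr upsey ayx mzpj ihev cjt uzl wvvn bez ivar ptviz
Hunk 2: at line 1 remove [jwdh,pvmmr] add [nlpxc] -> 13 lines: degly rpnq nlpxc upsey ayx mzpj ihev cjt uzl wvvn bez ivar ptviz
Hunk 3: at line 6 remove [cjt] add [ich,hafqu,mzd] -> 15 lines: degly rpnq nlpxc upsey ayx mzpj ihev ich hafqu mzd uzl wvvn bez ivar ptviz
Hunk 4: at line 5 remove [mzpj] add [ixfrk,iamo,uwz] -> 17 lines: degly rpnq nlpxc upsey ayx ixfrk iamo uwz ihev ich hafqu mzd uzl wvvn bez ivar ptviz

Answer: degly
rpnq
nlpxc
upsey
ayx
ixfrk
iamo
uwz
ihev
ich
hafqu
mzd
uzl
wvvn
bez
ivar
ptviz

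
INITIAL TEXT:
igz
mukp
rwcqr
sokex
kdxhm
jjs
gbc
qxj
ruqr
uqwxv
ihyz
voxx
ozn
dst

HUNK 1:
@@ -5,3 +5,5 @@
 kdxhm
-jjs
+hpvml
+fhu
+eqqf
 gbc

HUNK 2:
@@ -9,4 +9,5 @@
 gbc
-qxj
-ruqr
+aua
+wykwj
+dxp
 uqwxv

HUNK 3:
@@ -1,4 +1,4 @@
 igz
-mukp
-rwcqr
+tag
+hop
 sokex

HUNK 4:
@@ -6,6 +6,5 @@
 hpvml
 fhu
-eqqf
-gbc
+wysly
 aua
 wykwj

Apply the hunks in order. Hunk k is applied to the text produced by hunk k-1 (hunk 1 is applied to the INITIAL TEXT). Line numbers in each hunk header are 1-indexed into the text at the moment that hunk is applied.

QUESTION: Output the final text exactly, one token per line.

Hunk 1: at line 5 remove [jjs] add [hpvml,fhu,eqqf] -> 16 lines: igz mukp rwcqr sokex kdxhm hpvml fhu eqqf gbc qxj ruqr uqwxv ihyz voxx ozn dst
Hunk 2: at line 9 remove [qxj,ruqr] add [aua,wykwj,dxp] -> 17 lines: igz mukp rwcqr sokex kdxhm hpvml fhu eqqf gbc aua wykwj dxp uqwxv ihyz voxx ozn dst
Hunk 3: at line 1 remove [mukp,rwcqr] add [tag,hop] -> 17 lines: igz tag hop sokex kdxhm hpvml fhu eqqf gbc aua wykwj dxp uqwxv ihyz voxx ozn dst
Hunk 4: at line 6 remove [eqqf,gbc] add [wysly] -> 16 lines: igz tag hop sokex kdxhm hpvml fhu wysly aua wykwj dxp uqwxv ihyz voxx ozn dst

Answer: igz
tag
hop
sokex
kdxhm
hpvml
fhu
wysly
aua
wykwj
dxp
uqwxv
ihyz
voxx
ozn
dst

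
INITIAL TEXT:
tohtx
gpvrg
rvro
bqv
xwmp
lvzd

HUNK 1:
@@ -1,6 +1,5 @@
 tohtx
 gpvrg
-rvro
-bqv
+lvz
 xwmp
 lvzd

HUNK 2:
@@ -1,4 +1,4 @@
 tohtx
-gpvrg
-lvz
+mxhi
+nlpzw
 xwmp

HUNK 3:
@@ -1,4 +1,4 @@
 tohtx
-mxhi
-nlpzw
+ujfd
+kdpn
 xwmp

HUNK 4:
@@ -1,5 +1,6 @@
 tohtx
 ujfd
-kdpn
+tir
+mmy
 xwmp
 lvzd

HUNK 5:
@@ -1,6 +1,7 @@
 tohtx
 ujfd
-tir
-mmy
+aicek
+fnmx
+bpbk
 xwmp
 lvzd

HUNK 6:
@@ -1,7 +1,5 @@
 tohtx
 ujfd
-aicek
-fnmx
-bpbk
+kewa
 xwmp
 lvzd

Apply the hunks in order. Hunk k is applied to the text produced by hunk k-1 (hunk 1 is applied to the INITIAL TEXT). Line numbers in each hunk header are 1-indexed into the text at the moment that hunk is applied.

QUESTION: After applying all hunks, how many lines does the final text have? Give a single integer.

Answer: 5

Derivation:
Hunk 1: at line 1 remove [rvro,bqv] add [lvz] -> 5 lines: tohtx gpvrg lvz xwmp lvzd
Hunk 2: at line 1 remove [gpvrg,lvz] add [mxhi,nlpzw] -> 5 lines: tohtx mxhi nlpzw xwmp lvzd
Hunk 3: at line 1 remove [mxhi,nlpzw] add [ujfd,kdpn] -> 5 lines: tohtx ujfd kdpn xwmp lvzd
Hunk 4: at line 1 remove [kdpn] add [tir,mmy] -> 6 lines: tohtx ujfd tir mmy xwmp lvzd
Hunk 5: at line 1 remove [tir,mmy] add [aicek,fnmx,bpbk] -> 7 lines: tohtx ujfd aicek fnmx bpbk xwmp lvzd
Hunk 6: at line 1 remove [aicek,fnmx,bpbk] add [kewa] -> 5 lines: tohtx ujfd kewa xwmp lvzd
Final line count: 5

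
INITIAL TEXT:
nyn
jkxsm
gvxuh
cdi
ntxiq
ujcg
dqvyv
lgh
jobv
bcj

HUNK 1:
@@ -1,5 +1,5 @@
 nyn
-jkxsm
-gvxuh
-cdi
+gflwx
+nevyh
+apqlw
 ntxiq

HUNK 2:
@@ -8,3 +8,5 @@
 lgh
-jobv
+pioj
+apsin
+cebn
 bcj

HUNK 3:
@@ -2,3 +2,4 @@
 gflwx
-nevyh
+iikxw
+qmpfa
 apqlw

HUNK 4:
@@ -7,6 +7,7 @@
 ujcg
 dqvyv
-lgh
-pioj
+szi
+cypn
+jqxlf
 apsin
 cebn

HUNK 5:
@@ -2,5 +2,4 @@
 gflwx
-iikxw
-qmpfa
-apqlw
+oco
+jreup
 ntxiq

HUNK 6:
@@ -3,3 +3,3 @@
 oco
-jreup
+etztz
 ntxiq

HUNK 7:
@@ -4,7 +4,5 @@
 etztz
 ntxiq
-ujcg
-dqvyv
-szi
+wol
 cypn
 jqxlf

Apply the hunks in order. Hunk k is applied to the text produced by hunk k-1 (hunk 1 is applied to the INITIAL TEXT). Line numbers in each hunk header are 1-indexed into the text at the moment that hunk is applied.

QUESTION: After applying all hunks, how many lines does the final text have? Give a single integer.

Answer: 11

Derivation:
Hunk 1: at line 1 remove [jkxsm,gvxuh,cdi] add [gflwx,nevyh,apqlw] -> 10 lines: nyn gflwx nevyh apqlw ntxiq ujcg dqvyv lgh jobv bcj
Hunk 2: at line 8 remove [jobv] add [pioj,apsin,cebn] -> 12 lines: nyn gflwx nevyh apqlw ntxiq ujcg dqvyv lgh pioj apsin cebn bcj
Hunk 3: at line 2 remove [nevyh] add [iikxw,qmpfa] -> 13 lines: nyn gflwx iikxw qmpfa apqlw ntxiq ujcg dqvyv lgh pioj apsin cebn bcj
Hunk 4: at line 7 remove [lgh,pioj] add [szi,cypn,jqxlf] -> 14 lines: nyn gflwx iikxw qmpfa apqlw ntxiq ujcg dqvyv szi cypn jqxlf apsin cebn bcj
Hunk 5: at line 2 remove [iikxw,qmpfa,apqlw] add [oco,jreup] -> 13 lines: nyn gflwx oco jreup ntxiq ujcg dqvyv szi cypn jqxlf apsin cebn bcj
Hunk 6: at line 3 remove [jreup] add [etztz] -> 13 lines: nyn gflwx oco etztz ntxiq ujcg dqvyv szi cypn jqxlf apsin cebn bcj
Hunk 7: at line 4 remove [ujcg,dqvyv,szi] add [wol] -> 11 lines: nyn gflwx oco etztz ntxiq wol cypn jqxlf apsin cebn bcj
Final line count: 11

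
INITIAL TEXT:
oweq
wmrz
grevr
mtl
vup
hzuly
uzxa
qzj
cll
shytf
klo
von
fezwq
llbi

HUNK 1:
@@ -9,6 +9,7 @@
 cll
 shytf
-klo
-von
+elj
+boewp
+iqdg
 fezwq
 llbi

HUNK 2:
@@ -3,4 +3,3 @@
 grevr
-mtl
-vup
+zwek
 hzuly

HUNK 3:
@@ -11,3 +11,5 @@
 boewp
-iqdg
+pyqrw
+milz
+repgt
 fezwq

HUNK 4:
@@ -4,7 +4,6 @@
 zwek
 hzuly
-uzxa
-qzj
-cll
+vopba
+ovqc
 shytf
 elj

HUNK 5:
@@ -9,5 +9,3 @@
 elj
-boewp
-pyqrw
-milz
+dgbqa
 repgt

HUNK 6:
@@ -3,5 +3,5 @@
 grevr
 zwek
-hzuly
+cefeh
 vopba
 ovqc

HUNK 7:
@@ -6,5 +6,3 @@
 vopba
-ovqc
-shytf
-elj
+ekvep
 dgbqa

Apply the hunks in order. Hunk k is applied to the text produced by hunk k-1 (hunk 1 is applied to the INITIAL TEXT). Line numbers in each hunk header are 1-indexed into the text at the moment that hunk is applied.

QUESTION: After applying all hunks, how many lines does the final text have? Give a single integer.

Answer: 11

Derivation:
Hunk 1: at line 9 remove [klo,von] add [elj,boewp,iqdg] -> 15 lines: oweq wmrz grevr mtl vup hzuly uzxa qzj cll shytf elj boewp iqdg fezwq llbi
Hunk 2: at line 3 remove [mtl,vup] add [zwek] -> 14 lines: oweq wmrz grevr zwek hzuly uzxa qzj cll shytf elj boewp iqdg fezwq llbi
Hunk 3: at line 11 remove [iqdg] add [pyqrw,milz,repgt] -> 16 lines: oweq wmrz grevr zwek hzuly uzxa qzj cll shytf elj boewp pyqrw milz repgt fezwq llbi
Hunk 4: at line 4 remove [uzxa,qzj,cll] add [vopba,ovqc] -> 15 lines: oweq wmrz grevr zwek hzuly vopba ovqc shytf elj boewp pyqrw milz repgt fezwq llbi
Hunk 5: at line 9 remove [boewp,pyqrw,milz] add [dgbqa] -> 13 lines: oweq wmrz grevr zwek hzuly vopba ovqc shytf elj dgbqa repgt fezwq llbi
Hunk 6: at line 3 remove [hzuly] add [cefeh] -> 13 lines: oweq wmrz grevr zwek cefeh vopba ovqc shytf elj dgbqa repgt fezwq llbi
Hunk 7: at line 6 remove [ovqc,shytf,elj] add [ekvep] -> 11 lines: oweq wmrz grevr zwek cefeh vopba ekvep dgbqa repgt fezwq llbi
Final line count: 11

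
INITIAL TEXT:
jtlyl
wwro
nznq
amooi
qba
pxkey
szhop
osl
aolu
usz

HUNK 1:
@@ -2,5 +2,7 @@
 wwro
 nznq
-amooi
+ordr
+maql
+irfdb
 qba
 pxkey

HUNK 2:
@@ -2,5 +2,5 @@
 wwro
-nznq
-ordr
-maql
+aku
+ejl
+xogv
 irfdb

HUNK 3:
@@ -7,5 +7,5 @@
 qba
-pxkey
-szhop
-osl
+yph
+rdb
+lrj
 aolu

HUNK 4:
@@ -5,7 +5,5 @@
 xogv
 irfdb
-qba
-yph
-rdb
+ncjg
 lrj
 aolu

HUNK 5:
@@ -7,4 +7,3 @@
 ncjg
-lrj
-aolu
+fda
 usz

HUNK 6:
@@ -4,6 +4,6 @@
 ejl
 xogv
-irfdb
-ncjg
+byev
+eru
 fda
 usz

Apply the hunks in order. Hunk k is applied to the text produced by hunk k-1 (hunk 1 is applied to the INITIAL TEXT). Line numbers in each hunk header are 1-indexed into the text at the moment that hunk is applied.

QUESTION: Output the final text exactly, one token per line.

Answer: jtlyl
wwro
aku
ejl
xogv
byev
eru
fda
usz

Derivation:
Hunk 1: at line 2 remove [amooi] add [ordr,maql,irfdb] -> 12 lines: jtlyl wwro nznq ordr maql irfdb qba pxkey szhop osl aolu usz
Hunk 2: at line 2 remove [nznq,ordr,maql] add [aku,ejl,xogv] -> 12 lines: jtlyl wwro aku ejl xogv irfdb qba pxkey szhop osl aolu usz
Hunk 3: at line 7 remove [pxkey,szhop,osl] add [yph,rdb,lrj] -> 12 lines: jtlyl wwro aku ejl xogv irfdb qba yph rdb lrj aolu usz
Hunk 4: at line 5 remove [qba,yph,rdb] add [ncjg] -> 10 lines: jtlyl wwro aku ejl xogv irfdb ncjg lrj aolu usz
Hunk 5: at line 7 remove [lrj,aolu] add [fda] -> 9 lines: jtlyl wwro aku ejl xogv irfdb ncjg fda usz
Hunk 6: at line 4 remove [irfdb,ncjg] add [byev,eru] -> 9 lines: jtlyl wwro aku ejl xogv byev eru fda usz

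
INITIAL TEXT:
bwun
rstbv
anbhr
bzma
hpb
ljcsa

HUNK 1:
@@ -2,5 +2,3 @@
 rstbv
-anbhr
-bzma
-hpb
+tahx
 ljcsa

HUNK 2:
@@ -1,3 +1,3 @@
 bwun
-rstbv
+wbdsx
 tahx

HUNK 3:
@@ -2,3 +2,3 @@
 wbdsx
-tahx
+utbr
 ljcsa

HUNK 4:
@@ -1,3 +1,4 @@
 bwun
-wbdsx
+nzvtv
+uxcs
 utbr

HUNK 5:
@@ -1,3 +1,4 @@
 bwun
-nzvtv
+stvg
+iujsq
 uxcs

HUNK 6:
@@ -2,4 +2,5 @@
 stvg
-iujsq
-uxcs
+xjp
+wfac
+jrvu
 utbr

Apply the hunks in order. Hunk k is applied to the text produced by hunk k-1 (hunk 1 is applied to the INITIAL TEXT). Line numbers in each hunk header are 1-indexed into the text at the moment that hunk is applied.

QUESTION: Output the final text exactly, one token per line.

Answer: bwun
stvg
xjp
wfac
jrvu
utbr
ljcsa

Derivation:
Hunk 1: at line 2 remove [anbhr,bzma,hpb] add [tahx] -> 4 lines: bwun rstbv tahx ljcsa
Hunk 2: at line 1 remove [rstbv] add [wbdsx] -> 4 lines: bwun wbdsx tahx ljcsa
Hunk 3: at line 2 remove [tahx] add [utbr] -> 4 lines: bwun wbdsx utbr ljcsa
Hunk 4: at line 1 remove [wbdsx] add [nzvtv,uxcs] -> 5 lines: bwun nzvtv uxcs utbr ljcsa
Hunk 5: at line 1 remove [nzvtv] add [stvg,iujsq] -> 6 lines: bwun stvg iujsq uxcs utbr ljcsa
Hunk 6: at line 2 remove [iujsq,uxcs] add [xjp,wfac,jrvu] -> 7 lines: bwun stvg xjp wfac jrvu utbr ljcsa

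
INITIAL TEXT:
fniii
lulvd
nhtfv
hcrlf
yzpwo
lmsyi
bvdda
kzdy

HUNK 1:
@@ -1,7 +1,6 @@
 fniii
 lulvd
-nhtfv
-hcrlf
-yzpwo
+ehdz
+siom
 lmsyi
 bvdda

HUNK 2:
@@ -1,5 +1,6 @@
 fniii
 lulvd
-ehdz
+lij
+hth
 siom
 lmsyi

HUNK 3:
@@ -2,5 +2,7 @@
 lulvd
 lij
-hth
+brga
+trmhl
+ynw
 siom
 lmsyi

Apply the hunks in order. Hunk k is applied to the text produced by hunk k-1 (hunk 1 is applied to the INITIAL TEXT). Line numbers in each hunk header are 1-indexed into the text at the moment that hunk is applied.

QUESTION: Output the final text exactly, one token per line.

Hunk 1: at line 1 remove [nhtfv,hcrlf,yzpwo] add [ehdz,siom] -> 7 lines: fniii lulvd ehdz siom lmsyi bvdda kzdy
Hunk 2: at line 1 remove [ehdz] add [lij,hth] -> 8 lines: fniii lulvd lij hth siom lmsyi bvdda kzdy
Hunk 3: at line 2 remove [hth] add [brga,trmhl,ynw] -> 10 lines: fniii lulvd lij brga trmhl ynw siom lmsyi bvdda kzdy

Answer: fniii
lulvd
lij
brga
trmhl
ynw
siom
lmsyi
bvdda
kzdy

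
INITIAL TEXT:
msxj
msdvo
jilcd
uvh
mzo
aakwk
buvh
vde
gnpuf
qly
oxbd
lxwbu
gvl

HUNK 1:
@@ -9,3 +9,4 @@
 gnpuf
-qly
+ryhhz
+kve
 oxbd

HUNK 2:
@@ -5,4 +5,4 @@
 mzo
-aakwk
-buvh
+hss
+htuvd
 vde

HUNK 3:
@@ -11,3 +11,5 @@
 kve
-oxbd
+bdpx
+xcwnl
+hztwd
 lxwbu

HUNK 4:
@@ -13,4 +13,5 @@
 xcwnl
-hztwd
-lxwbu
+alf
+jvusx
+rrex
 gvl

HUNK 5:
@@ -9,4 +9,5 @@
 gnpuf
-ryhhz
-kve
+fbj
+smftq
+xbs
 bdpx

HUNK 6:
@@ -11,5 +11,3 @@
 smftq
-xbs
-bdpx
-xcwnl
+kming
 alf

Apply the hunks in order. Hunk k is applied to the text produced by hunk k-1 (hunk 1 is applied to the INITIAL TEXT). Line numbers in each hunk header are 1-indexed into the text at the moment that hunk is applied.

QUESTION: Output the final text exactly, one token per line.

Answer: msxj
msdvo
jilcd
uvh
mzo
hss
htuvd
vde
gnpuf
fbj
smftq
kming
alf
jvusx
rrex
gvl

Derivation:
Hunk 1: at line 9 remove [qly] add [ryhhz,kve] -> 14 lines: msxj msdvo jilcd uvh mzo aakwk buvh vde gnpuf ryhhz kve oxbd lxwbu gvl
Hunk 2: at line 5 remove [aakwk,buvh] add [hss,htuvd] -> 14 lines: msxj msdvo jilcd uvh mzo hss htuvd vde gnpuf ryhhz kve oxbd lxwbu gvl
Hunk 3: at line 11 remove [oxbd] add [bdpx,xcwnl,hztwd] -> 16 lines: msxj msdvo jilcd uvh mzo hss htuvd vde gnpuf ryhhz kve bdpx xcwnl hztwd lxwbu gvl
Hunk 4: at line 13 remove [hztwd,lxwbu] add [alf,jvusx,rrex] -> 17 lines: msxj msdvo jilcd uvh mzo hss htuvd vde gnpuf ryhhz kve bdpx xcwnl alf jvusx rrex gvl
Hunk 5: at line 9 remove [ryhhz,kve] add [fbj,smftq,xbs] -> 18 lines: msxj msdvo jilcd uvh mzo hss htuvd vde gnpuf fbj smftq xbs bdpx xcwnl alf jvusx rrex gvl
Hunk 6: at line 11 remove [xbs,bdpx,xcwnl] add [kming] -> 16 lines: msxj msdvo jilcd uvh mzo hss htuvd vde gnpuf fbj smftq kming alf jvusx rrex gvl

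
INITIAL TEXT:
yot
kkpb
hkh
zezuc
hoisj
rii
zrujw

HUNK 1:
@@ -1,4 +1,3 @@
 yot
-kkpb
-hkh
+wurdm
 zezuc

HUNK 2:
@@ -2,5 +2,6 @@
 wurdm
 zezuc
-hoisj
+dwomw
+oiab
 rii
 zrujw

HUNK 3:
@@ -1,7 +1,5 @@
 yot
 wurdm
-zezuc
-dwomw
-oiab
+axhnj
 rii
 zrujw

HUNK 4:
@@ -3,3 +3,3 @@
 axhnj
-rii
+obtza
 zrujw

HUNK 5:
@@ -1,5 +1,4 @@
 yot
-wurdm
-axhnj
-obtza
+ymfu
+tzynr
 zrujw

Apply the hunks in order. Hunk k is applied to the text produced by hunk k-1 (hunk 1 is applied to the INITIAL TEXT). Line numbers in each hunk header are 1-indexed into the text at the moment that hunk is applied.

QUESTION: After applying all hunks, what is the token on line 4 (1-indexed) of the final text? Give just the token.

Hunk 1: at line 1 remove [kkpb,hkh] add [wurdm] -> 6 lines: yot wurdm zezuc hoisj rii zrujw
Hunk 2: at line 2 remove [hoisj] add [dwomw,oiab] -> 7 lines: yot wurdm zezuc dwomw oiab rii zrujw
Hunk 3: at line 1 remove [zezuc,dwomw,oiab] add [axhnj] -> 5 lines: yot wurdm axhnj rii zrujw
Hunk 4: at line 3 remove [rii] add [obtza] -> 5 lines: yot wurdm axhnj obtza zrujw
Hunk 5: at line 1 remove [wurdm,axhnj,obtza] add [ymfu,tzynr] -> 4 lines: yot ymfu tzynr zrujw
Final line 4: zrujw

Answer: zrujw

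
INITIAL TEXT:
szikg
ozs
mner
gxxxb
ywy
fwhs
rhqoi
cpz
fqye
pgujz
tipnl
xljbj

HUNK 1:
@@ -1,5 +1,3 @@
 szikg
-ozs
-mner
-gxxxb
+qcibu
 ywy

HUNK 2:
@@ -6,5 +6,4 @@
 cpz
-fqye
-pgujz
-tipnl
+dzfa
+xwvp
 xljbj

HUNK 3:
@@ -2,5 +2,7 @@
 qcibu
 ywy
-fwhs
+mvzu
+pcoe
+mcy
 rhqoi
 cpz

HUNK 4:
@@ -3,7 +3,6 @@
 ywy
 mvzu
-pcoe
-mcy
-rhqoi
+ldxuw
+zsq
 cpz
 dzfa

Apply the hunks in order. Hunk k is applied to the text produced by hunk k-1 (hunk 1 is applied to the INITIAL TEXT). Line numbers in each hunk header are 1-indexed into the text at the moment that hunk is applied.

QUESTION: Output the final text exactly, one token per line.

Hunk 1: at line 1 remove [ozs,mner,gxxxb] add [qcibu] -> 10 lines: szikg qcibu ywy fwhs rhqoi cpz fqye pgujz tipnl xljbj
Hunk 2: at line 6 remove [fqye,pgujz,tipnl] add [dzfa,xwvp] -> 9 lines: szikg qcibu ywy fwhs rhqoi cpz dzfa xwvp xljbj
Hunk 3: at line 2 remove [fwhs] add [mvzu,pcoe,mcy] -> 11 lines: szikg qcibu ywy mvzu pcoe mcy rhqoi cpz dzfa xwvp xljbj
Hunk 4: at line 3 remove [pcoe,mcy,rhqoi] add [ldxuw,zsq] -> 10 lines: szikg qcibu ywy mvzu ldxuw zsq cpz dzfa xwvp xljbj

Answer: szikg
qcibu
ywy
mvzu
ldxuw
zsq
cpz
dzfa
xwvp
xljbj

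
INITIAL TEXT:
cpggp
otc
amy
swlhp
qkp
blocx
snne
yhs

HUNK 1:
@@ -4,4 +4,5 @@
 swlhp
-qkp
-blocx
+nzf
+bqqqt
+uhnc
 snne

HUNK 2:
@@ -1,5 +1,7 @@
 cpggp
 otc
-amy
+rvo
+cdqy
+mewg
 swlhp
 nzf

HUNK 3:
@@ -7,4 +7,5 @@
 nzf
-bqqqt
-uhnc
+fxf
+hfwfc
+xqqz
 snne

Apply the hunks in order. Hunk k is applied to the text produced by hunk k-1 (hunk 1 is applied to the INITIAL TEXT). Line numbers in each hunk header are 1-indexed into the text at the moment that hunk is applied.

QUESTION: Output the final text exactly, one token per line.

Answer: cpggp
otc
rvo
cdqy
mewg
swlhp
nzf
fxf
hfwfc
xqqz
snne
yhs

Derivation:
Hunk 1: at line 4 remove [qkp,blocx] add [nzf,bqqqt,uhnc] -> 9 lines: cpggp otc amy swlhp nzf bqqqt uhnc snne yhs
Hunk 2: at line 1 remove [amy] add [rvo,cdqy,mewg] -> 11 lines: cpggp otc rvo cdqy mewg swlhp nzf bqqqt uhnc snne yhs
Hunk 3: at line 7 remove [bqqqt,uhnc] add [fxf,hfwfc,xqqz] -> 12 lines: cpggp otc rvo cdqy mewg swlhp nzf fxf hfwfc xqqz snne yhs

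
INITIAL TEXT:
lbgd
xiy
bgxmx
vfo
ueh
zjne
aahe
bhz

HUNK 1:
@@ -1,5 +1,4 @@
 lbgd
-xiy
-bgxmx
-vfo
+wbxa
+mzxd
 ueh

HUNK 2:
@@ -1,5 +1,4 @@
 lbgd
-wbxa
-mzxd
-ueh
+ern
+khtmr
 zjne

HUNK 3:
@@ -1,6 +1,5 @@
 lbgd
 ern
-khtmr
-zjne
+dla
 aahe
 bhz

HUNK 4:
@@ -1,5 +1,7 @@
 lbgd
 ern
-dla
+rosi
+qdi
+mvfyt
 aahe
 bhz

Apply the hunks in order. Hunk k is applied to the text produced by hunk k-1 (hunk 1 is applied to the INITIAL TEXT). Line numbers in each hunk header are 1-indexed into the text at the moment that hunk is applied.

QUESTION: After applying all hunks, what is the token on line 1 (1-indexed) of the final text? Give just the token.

Hunk 1: at line 1 remove [xiy,bgxmx,vfo] add [wbxa,mzxd] -> 7 lines: lbgd wbxa mzxd ueh zjne aahe bhz
Hunk 2: at line 1 remove [wbxa,mzxd,ueh] add [ern,khtmr] -> 6 lines: lbgd ern khtmr zjne aahe bhz
Hunk 3: at line 1 remove [khtmr,zjne] add [dla] -> 5 lines: lbgd ern dla aahe bhz
Hunk 4: at line 1 remove [dla] add [rosi,qdi,mvfyt] -> 7 lines: lbgd ern rosi qdi mvfyt aahe bhz
Final line 1: lbgd

Answer: lbgd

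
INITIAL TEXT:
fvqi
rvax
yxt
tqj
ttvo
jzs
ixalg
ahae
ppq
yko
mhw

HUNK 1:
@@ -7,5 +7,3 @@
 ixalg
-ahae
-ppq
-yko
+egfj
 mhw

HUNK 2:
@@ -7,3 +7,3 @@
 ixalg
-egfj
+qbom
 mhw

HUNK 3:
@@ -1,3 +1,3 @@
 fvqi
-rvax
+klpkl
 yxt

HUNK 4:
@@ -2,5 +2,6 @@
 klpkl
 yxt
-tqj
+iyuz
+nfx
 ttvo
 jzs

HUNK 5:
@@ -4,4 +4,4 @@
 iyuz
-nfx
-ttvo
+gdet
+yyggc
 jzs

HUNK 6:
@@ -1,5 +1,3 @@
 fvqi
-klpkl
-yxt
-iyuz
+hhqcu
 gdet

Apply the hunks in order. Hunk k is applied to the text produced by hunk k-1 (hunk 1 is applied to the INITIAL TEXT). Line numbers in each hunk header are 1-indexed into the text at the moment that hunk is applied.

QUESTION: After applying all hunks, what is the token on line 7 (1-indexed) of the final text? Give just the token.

Hunk 1: at line 7 remove [ahae,ppq,yko] add [egfj] -> 9 lines: fvqi rvax yxt tqj ttvo jzs ixalg egfj mhw
Hunk 2: at line 7 remove [egfj] add [qbom] -> 9 lines: fvqi rvax yxt tqj ttvo jzs ixalg qbom mhw
Hunk 3: at line 1 remove [rvax] add [klpkl] -> 9 lines: fvqi klpkl yxt tqj ttvo jzs ixalg qbom mhw
Hunk 4: at line 2 remove [tqj] add [iyuz,nfx] -> 10 lines: fvqi klpkl yxt iyuz nfx ttvo jzs ixalg qbom mhw
Hunk 5: at line 4 remove [nfx,ttvo] add [gdet,yyggc] -> 10 lines: fvqi klpkl yxt iyuz gdet yyggc jzs ixalg qbom mhw
Hunk 6: at line 1 remove [klpkl,yxt,iyuz] add [hhqcu] -> 8 lines: fvqi hhqcu gdet yyggc jzs ixalg qbom mhw
Final line 7: qbom

Answer: qbom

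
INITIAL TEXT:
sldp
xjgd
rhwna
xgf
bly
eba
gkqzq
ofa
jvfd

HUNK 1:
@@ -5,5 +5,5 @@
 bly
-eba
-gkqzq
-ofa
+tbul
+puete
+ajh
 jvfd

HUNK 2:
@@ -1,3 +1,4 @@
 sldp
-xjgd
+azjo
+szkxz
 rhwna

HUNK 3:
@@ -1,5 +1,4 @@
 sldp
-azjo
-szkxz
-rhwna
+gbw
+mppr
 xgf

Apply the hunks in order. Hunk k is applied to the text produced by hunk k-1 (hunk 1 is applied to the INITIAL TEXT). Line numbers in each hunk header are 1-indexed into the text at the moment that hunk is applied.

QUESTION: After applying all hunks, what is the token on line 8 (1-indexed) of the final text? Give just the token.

Hunk 1: at line 5 remove [eba,gkqzq,ofa] add [tbul,puete,ajh] -> 9 lines: sldp xjgd rhwna xgf bly tbul puete ajh jvfd
Hunk 2: at line 1 remove [xjgd] add [azjo,szkxz] -> 10 lines: sldp azjo szkxz rhwna xgf bly tbul puete ajh jvfd
Hunk 3: at line 1 remove [azjo,szkxz,rhwna] add [gbw,mppr] -> 9 lines: sldp gbw mppr xgf bly tbul puete ajh jvfd
Final line 8: ajh

Answer: ajh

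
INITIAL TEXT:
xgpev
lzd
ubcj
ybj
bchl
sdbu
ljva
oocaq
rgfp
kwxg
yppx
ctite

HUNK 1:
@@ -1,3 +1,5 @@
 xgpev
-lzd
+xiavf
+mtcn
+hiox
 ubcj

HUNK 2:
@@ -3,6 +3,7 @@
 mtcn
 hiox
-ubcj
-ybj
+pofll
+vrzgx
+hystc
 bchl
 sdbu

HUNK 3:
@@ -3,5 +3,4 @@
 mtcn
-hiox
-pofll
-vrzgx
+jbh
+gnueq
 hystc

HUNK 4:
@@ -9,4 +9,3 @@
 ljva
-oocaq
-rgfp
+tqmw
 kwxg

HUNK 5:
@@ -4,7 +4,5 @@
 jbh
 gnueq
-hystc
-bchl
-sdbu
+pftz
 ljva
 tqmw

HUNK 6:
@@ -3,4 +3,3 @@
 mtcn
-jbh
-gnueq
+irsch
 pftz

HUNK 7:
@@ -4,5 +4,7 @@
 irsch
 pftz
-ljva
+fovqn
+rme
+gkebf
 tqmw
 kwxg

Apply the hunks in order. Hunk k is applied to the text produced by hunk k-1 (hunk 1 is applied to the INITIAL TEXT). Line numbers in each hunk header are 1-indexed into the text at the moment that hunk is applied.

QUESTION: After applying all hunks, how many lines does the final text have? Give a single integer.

Hunk 1: at line 1 remove [lzd] add [xiavf,mtcn,hiox] -> 14 lines: xgpev xiavf mtcn hiox ubcj ybj bchl sdbu ljva oocaq rgfp kwxg yppx ctite
Hunk 2: at line 3 remove [ubcj,ybj] add [pofll,vrzgx,hystc] -> 15 lines: xgpev xiavf mtcn hiox pofll vrzgx hystc bchl sdbu ljva oocaq rgfp kwxg yppx ctite
Hunk 3: at line 3 remove [hiox,pofll,vrzgx] add [jbh,gnueq] -> 14 lines: xgpev xiavf mtcn jbh gnueq hystc bchl sdbu ljva oocaq rgfp kwxg yppx ctite
Hunk 4: at line 9 remove [oocaq,rgfp] add [tqmw] -> 13 lines: xgpev xiavf mtcn jbh gnueq hystc bchl sdbu ljva tqmw kwxg yppx ctite
Hunk 5: at line 4 remove [hystc,bchl,sdbu] add [pftz] -> 11 lines: xgpev xiavf mtcn jbh gnueq pftz ljva tqmw kwxg yppx ctite
Hunk 6: at line 3 remove [jbh,gnueq] add [irsch] -> 10 lines: xgpev xiavf mtcn irsch pftz ljva tqmw kwxg yppx ctite
Hunk 7: at line 4 remove [ljva] add [fovqn,rme,gkebf] -> 12 lines: xgpev xiavf mtcn irsch pftz fovqn rme gkebf tqmw kwxg yppx ctite
Final line count: 12

Answer: 12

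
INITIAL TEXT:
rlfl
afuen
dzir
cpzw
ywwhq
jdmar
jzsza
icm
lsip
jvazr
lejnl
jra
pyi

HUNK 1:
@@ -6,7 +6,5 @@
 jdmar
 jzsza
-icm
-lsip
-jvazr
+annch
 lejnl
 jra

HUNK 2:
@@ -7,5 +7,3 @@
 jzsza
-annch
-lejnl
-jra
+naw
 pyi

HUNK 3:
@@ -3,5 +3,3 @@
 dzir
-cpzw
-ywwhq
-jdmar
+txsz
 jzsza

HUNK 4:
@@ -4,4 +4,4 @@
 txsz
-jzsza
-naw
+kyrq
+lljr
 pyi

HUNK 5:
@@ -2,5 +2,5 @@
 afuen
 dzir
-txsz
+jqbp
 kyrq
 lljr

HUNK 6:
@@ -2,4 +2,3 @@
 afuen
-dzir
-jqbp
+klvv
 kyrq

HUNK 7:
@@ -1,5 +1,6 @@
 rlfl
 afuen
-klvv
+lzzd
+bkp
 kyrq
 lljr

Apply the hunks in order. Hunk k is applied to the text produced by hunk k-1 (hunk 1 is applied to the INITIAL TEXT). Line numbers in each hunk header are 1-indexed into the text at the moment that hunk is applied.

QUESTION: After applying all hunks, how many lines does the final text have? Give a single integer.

Answer: 7

Derivation:
Hunk 1: at line 6 remove [icm,lsip,jvazr] add [annch] -> 11 lines: rlfl afuen dzir cpzw ywwhq jdmar jzsza annch lejnl jra pyi
Hunk 2: at line 7 remove [annch,lejnl,jra] add [naw] -> 9 lines: rlfl afuen dzir cpzw ywwhq jdmar jzsza naw pyi
Hunk 3: at line 3 remove [cpzw,ywwhq,jdmar] add [txsz] -> 7 lines: rlfl afuen dzir txsz jzsza naw pyi
Hunk 4: at line 4 remove [jzsza,naw] add [kyrq,lljr] -> 7 lines: rlfl afuen dzir txsz kyrq lljr pyi
Hunk 5: at line 2 remove [txsz] add [jqbp] -> 7 lines: rlfl afuen dzir jqbp kyrq lljr pyi
Hunk 6: at line 2 remove [dzir,jqbp] add [klvv] -> 6 lines: rlfl afuen klvv kyrq lljr pyi
Hunk 7: at line 1 remove [klvv] add [lzzd,bkp] -> 7 lines: rlfl afuen lzzd bkp kyrq lljr pyi
Final line count: 7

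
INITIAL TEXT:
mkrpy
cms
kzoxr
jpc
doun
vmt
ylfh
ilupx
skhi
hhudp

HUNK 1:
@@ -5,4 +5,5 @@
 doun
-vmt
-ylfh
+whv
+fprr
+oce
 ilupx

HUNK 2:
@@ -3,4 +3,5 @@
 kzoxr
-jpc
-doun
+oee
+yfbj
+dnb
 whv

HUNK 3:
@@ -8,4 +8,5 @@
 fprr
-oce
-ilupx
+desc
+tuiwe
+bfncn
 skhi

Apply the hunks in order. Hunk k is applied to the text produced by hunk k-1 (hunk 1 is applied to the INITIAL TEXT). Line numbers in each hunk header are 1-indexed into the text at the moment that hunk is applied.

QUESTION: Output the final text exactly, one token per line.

Answer: mkrpy
cms
kzoxr
oee
yfbj
dnb
whv
fprr
desc
tuiwe
bfncn
skhi
hhudp

Derivation:
Hunk 1: at line 5 remove [vmt,ylfh] add [whv,fprr,oce] -> 11 lines: mkrpy cms kzoxr jpc doun whv fprr oce ilupx skhi hhudp
Hunk 2: at line 3 remove [jpc,doun] add [oee,yfbj,dnb] -> 12 lines: mkrpy cms kzoxr oee yfbj dnb whv fprr oce ilupx skhi hhudp
Hunk 3: at line 8 remove [oce,ilupx] add [desc,tuiwe,bfncn] -> 13 lines: mkrpy cms kzoxr oee yfbj dnb whv fprr desc tuiwe bfncn skhi hhudp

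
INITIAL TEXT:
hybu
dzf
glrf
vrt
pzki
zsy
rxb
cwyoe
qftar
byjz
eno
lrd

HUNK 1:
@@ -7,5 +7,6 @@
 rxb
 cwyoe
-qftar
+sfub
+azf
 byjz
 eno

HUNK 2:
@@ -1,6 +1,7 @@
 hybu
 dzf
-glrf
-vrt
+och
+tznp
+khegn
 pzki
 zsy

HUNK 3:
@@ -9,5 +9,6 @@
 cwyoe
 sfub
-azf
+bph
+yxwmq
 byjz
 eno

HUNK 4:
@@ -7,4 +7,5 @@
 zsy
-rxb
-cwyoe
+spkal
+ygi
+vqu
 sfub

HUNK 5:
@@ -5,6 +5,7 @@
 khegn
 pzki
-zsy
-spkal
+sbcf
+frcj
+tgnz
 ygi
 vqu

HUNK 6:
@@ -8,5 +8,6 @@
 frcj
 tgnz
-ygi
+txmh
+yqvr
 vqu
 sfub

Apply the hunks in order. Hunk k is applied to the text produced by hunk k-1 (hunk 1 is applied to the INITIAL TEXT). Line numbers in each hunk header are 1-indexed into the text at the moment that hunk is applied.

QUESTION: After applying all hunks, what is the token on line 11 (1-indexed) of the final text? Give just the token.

Hunk 1: at line 7 remove [qftar] add [sfub,azf] -> 13 lines: hybu dzf glrf vrt pzki zsy rxb cwyoe sfub azf byjz eno lrd
Hunk 2: at line 1 remove [glrf,vrt] add [och,tznp,khegn] -> 14 lines: hybu dzf och tznp khegn pzki zsy rxb cwyoe sfub azf byjz eno lrd
Hunk 3: at line 9 remove [azf] add [bph,yxwmq] -> 15 lines: hybu dzf och tznp khegn pzki zsy rxb cwyoe sfub bph yxwmq byjz eno lrd
Hunk 4: at line 7 remove [rxb,cwyoe] add [spkal,ygi,vqu] -> 16 lines: hybu dzf och tznp khegn pzki zsy spkal ygi vqu sfub bph yxwmq byjz eno lrd
Hunk 5: at line 5 remove [zsy,spkal] add [sbcf,frcj,tgnz] -> 17 lines: hybu dzf och tznp khegn pzki sbcf frcj tgnz ygi vqu sfub bph yxwmq byjz eno lrd
Hunk 6: at line 8 remove [ygi] add [txmh,yqvr] -> 18 lines: hybu dzf och tznp khegn pzki sbcf frcj tgnz txmh yqvr vqu sfub bph yxwmq byjz eno lrd
Final line 11: yqvr

Answer: yqvr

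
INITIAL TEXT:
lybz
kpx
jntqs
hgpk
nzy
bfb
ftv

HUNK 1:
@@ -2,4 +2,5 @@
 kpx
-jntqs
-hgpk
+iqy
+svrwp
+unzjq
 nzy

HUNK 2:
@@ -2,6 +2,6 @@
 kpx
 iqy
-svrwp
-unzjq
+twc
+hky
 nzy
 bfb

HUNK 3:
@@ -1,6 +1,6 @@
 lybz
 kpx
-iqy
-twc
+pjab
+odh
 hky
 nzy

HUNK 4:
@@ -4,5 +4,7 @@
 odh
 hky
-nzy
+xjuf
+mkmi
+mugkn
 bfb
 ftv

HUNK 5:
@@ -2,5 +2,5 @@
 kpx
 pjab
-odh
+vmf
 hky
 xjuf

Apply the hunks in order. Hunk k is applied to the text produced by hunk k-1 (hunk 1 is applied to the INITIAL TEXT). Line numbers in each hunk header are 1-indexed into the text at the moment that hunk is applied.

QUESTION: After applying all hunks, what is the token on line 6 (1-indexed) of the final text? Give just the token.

Hunk 1: at line 2 remove [jntqs,hgpk] add [iqy,svrwp,unzjq] -> 8 lines: lybz kpx iqy svrwp unzjq nzy bfb ftv
Hunk 2: at line 2 remove [svrwp,unzjq] add [twc,hky] -> 8 lines: lybz kpx iqy twc hky nzy bfb ftv
Hunk 3: at line 1 remove [iqy,twc] add [pjab,odh] -> 8 lines: lybz kpx pjab odh hky nzy bfb ftv
Hunk 4: at line 4 remove [nzy] add [xjuf,mkmi,mugkn] -> 10 lines: lybz kpx pjab odh hky xjuf mkmi mugkn bfb ftv
Hunk 5: at line 2 remove [odh] add [vmf] -> 10 lines: lybz kpx pjab vmf hky xjuf mkmi mugkn bfb ftv
Final line 6: xjuf

Answer: xjuf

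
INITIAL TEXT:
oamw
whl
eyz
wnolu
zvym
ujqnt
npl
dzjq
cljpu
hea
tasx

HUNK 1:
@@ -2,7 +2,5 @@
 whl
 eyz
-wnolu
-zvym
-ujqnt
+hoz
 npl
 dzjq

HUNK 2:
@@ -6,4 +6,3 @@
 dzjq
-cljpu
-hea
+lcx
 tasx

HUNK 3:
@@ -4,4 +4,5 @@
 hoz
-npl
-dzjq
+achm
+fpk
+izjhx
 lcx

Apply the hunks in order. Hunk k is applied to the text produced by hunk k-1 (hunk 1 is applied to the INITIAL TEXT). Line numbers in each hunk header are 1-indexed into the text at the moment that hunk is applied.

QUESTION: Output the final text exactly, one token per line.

Hunk 1: at line 2 remove [wnolu,zvym,ujqnt] add [hoz] -> 9 lines: oamw whl eyz hoz npl dzjq cljpu hea tasx
Hunk 2: at line 6 remove [cljpu,hea] add [lcx] -> 8 lines: oamw whl eyz hoz npl dzjq lcx tasx
Hunk 3: at line 4 remove [npl,dzjq] add [achm,fpk,izjhx] -> 9 lines: oamw whl eyz hoz achm fpk izjhx lcx tasx

Answer: oamw
whl
eyz
hoz
achm
fpk
izjhx
lcx
tasx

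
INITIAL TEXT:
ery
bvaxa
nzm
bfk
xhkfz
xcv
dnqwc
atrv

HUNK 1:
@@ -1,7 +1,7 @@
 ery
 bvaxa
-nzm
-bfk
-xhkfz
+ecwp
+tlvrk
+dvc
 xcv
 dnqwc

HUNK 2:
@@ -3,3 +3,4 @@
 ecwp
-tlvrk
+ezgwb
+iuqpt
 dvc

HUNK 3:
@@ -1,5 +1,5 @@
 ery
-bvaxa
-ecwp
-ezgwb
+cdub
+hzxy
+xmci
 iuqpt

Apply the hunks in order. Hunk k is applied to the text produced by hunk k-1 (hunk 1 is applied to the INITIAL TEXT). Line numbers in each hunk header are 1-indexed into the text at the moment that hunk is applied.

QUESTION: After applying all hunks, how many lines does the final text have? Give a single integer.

Answer: 9

Derivation:
Hunk 1: at line 1 remove [nzm,bfk,xhkfz] add [ecwp,tlvrk,dvc] -> 8 lines: ery bvaxa ecwp tlvrk dvc xcv dnqwc atrv
Hunk 2: at line 3 remove [tlvrk] add [ezgwb,iuqpt] -> 9 lines: ery bvaxa ecwp ezgwb iuqpt dvc xcv dnqwc atrv
Hunk 3: at line 1 remove [bvaxa,ecwp,ezgwb] add [cdub,hzxy,xmci] -> 9 lines: ery cdub hzxy xmci iuqpt dvc xcv dnqwc atrv
Final line count: 9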